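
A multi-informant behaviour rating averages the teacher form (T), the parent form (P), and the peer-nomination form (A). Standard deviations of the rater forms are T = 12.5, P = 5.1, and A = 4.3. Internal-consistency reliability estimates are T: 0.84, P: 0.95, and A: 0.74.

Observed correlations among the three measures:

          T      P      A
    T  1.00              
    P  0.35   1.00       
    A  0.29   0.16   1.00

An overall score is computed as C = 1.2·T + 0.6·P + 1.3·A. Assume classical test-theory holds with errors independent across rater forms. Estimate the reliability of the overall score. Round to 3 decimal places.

Var(C) = 1.2²·12.5² + 0.6²·5.1² + 1.3²·4.3² + 2·[0.72·12.5·5.1·0.35 + 1.56·12.5·4.3·0.29 + 0.78·5.1·4.3·0.16] = 265.612 + 86.2367 = 351.848.
Under uncorrelated errors the observed covariances equal the true-score covariances, so only the own-variance terms attenuate.
True-score variance = [1.2²·12.5²·0.84 + 0.6²·5.1²·0.95 + 1.3²·4.3²·0.74] + 86.2367 = 221.019 + 86.2367 = 307.256.
Reliability = 307.256 / 351.848 = 0.873.

0.873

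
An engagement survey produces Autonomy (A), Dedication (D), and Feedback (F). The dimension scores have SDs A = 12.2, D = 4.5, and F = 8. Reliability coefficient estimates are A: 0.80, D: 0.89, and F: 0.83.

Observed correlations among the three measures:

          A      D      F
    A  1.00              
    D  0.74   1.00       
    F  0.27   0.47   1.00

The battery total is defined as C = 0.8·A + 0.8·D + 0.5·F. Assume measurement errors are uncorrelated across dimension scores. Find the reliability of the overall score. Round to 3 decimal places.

0.890

Var(C) = 0.8²·12.2² + 0.8²·4.5² + 0.5²·8² + 2·[0.64·12.2·4.5·0.74 + 0.4·12.2·8·0.27 + 0.4·4.5·8·0.47] = 124.218 + 86.6189 = 210.836.
Because errors are independent across components, Cov(Tᵢ,Tⱼ) = Cov(Xᵢ,Xⱼ); the off-diagonal part of the true-score variance is the same as above.
True-score variance = [0.8²·12.2²·0.80 + 0.8²·4.5²·0.89 + 0.5²·8²·0.83] + 86.6189 = 101.02 + 86.6189 = 187.639.
Reliability = 187.639 / 210.836 = 0.890.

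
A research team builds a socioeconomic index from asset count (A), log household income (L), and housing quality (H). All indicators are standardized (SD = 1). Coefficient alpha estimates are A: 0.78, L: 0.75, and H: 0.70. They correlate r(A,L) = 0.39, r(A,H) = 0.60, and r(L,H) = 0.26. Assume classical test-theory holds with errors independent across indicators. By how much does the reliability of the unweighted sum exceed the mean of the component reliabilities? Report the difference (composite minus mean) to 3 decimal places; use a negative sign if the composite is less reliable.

0.117

Var(sum) = 3 + 2.5 = 5.5; true-score variance = 2.23 + 2.5 = 4.73; composite reliability = 0.8600.
Mean component reliability = 0.7433.
Difference = 0.8600 − 0.7433 = 0.117.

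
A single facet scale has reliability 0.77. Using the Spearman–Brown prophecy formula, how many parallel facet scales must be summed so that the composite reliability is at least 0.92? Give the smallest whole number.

k ≥ ρ*(1−ρ₁)/(ρ₁(1−ρ*)) = 0.92·0.23 / (0.77·0.08) = 3.435.
Smallest integer k = 4.

4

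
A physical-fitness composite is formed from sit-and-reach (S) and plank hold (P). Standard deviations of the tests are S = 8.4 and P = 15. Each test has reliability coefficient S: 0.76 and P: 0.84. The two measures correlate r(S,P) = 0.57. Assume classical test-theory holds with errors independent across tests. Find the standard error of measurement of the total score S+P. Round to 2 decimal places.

7.28

Var(total) = 295.56 + 143.64 = 439.2.
True-score variance = 242.626 + 143.64 = 386.266, so reliability = 0.8795.
Error variance = 439.2 − 386.266 = 52.9344; SEM = √52.9344 = 7.28.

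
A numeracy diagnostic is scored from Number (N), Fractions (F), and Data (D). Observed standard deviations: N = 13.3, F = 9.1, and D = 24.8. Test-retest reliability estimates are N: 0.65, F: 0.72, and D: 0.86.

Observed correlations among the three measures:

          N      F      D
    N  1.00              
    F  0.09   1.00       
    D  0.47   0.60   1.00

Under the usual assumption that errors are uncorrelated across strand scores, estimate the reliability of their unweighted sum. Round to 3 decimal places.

Var(N+F+D) = 13.3² + 9.1² + 24.8² + 2·[13.3·9.1·0.09 + 13.3·24.8·0.47 + 9.1·24.8·0.60] = 874.74 + 602.651 = 1477.39.
Under uncorrelated errors the observed covariances equal the true-score covariances, so only the own-variance terms attenuate.
True-score variance = [13.3²·0.65 + 9.1²·0.72 + 24.8²·0.86] + 602.651 = 703.536 + 602.651 = 1306.19.
Reliability = 1306.19 / 1477.39 = 0.884.

0.884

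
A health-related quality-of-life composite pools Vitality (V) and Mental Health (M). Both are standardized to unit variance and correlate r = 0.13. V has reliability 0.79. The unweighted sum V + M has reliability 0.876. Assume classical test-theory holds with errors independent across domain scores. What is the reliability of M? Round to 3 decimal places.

0.930

Var(V+M) = 2 + 2·0.13 = 2.260.
True-score variance = ρ_V + ρ_M + 2·0.13, so 0.876 = (0.79 + ρ_M + 0.26) / 2.260.
ρ_M = 0.876·2.260 − 0.79 − 0.26 = 0.930.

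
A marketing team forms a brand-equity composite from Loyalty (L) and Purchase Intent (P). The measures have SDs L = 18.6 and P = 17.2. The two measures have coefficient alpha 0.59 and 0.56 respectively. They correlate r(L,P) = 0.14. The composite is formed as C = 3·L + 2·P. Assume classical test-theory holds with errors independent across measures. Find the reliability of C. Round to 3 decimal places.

Var(C) = 3²·18.6² + 2²·17.2² + 2·[6·18.6·17.2·0.14] = 4297 + 537.466 = 4834.47.
Because errors are independent across components, Cov(Tᵢ,Tⱼ) = Cov(Xᵢ,Xⱼ); the off-diagonal part of the true-score variance is the same as above.
True-score variance = [3²·18.6²·0.59 + 2²·17.2²·0.56] + 537.466 = 2499.73 + 537.466 = 3037.19.
Reliability = 3037.19 / 4834.47 = 0.628.

0.628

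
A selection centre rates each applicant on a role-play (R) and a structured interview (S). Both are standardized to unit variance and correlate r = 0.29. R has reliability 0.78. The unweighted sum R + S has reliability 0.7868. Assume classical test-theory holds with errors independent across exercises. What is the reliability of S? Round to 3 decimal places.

Var(R+S) = 2 + 2·0.29 = 2.580.
True-score variance = ρ_R + ρ_S + 2·0.29, so 0.7868 = (0.78 + ρ_S + 0.58) / 2.580.
ρ_S = 0.7868·2.580 − 0.78 − 0.58 = 0.670.

0.670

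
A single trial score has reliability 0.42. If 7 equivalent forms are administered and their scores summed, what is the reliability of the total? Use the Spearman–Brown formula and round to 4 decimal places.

ρ_k = kρ / (1 + (k−1)ρ) = 7·0.42 / (1 + 6·0.42) = 2.940 / 3.520 = 0.8352.

0.8352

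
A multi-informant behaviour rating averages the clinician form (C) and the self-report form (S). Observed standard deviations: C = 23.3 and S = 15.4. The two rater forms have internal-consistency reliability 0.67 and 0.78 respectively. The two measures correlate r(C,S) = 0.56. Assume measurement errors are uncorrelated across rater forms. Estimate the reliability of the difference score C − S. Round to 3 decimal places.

Var(C−S) = 23.3² + 15.4² − 2·23.3·15.4·0.56 = 780.05 − 401.878 = 378.172.
Because errors are independent across components, Cov(Tᵢ,Tⱼ) = Cov(Xᵢ,Xⱼ); the off-diagonal part of the true-score variance is the same as above.
True-score variance = [23.3²·0.67 + 15.4²·0.78] − 401.878 = 548.721 − 401.878 = 146.843.
Reliability = 146.843 / 378.172 = 0.388.

0.388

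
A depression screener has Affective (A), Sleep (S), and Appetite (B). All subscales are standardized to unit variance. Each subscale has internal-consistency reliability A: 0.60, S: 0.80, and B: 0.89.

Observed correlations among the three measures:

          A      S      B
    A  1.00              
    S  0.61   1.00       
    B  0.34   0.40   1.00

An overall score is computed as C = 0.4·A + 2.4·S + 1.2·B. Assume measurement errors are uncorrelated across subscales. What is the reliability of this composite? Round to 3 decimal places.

0.877

Var(C) = 0.4² + 2.4² + 1.2² + 2·[0.96·0.61 + 0.48·0.34 + 2.88·0.40] = 7.36 + 3.8016 = 11.1616.
With uncorrelated errors the cross-covariances are all true-score covariance, so they carry over unchanged; only the diagonal terms shrink to ρᵢσᵢ².
True-score variance = [0.4²·0.60 + 2.4²·0.80 + 1.2²·0.89] + 3.8016 = 5.9856 + 3.8016 = 9.7872.
Reliability = 9.7872 / 11.1616 = 0.877.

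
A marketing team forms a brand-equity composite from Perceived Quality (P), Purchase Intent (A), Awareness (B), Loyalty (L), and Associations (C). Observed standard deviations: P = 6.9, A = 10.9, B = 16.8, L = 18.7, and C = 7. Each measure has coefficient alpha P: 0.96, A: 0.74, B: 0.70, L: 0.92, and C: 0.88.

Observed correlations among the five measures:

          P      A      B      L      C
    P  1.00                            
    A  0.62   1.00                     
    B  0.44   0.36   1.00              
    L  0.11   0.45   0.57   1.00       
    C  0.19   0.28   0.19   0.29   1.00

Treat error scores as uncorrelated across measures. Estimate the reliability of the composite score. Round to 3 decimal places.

0.921

Var(P+A+B+L+C) = 6.9² + 10.9² + 16.8² + 18.7² + 7² + 2·[6.9·10.9·0.62 + 6.9·16.8·0.44 + 6.9·18.7·0.11 + 6.9·7·0.19 + 10.9·16.8·0.36 + 10.9·18.7·0.45 + 10.9·7·0.28 + 16.8·18.7·0.57 + 16.8·7·0.19 + 18.7·7·0.29] = 847.35 + 1078.78 = 1926.13.
With uncorrelated errors the cross-covariances are all true-score covariance, so they carry over unchanged; only the diagonal terms shrink to ρᵢσᵢ².
True-score variance = [6.9²·0.96 + 10.9²·0.74 + 16.8²·0.70 + 18.7²·0.92 + 7²·0.88] + 1078.78 = 696.028 + 1078.78 = 1774.81.
Reliability = 1774.81 / 1926.13 = 0.921.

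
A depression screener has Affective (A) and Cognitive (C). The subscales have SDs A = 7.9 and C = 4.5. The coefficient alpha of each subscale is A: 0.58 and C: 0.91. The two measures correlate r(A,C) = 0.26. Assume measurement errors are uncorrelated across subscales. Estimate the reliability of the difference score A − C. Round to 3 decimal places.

0.563

Var(A−C) = 7.9² + 4.5² − 2·7.9·4.5·0.26 = 82.66 − 18.486 = 64.174.
Because errors are independent across components, Cov(Tᵢ,Tⱼ) = Cov(Xᵢ,Xⱼ); the off-diagonal part of the true-score variance is the same as above.
True-score variance = [7.9²·0.58 + 4.5²·0.91] − 18.486 = 54.6253 − 18.486 = 36.1393.
Reliability = 36.1393 / 64.174 = 0.563.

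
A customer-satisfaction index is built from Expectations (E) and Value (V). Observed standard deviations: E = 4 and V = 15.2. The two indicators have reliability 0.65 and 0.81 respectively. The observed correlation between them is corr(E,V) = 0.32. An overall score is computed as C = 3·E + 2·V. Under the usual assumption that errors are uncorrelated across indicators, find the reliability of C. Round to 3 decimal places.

Var(C) = 3²·4² + 2²·15.2² + 2·[6·4·15.2·0.32] = 1068.16 + 233.472 = 1301.63.
With uncorrelated errors the cross-covariances are all true-score covariance, so they carry over unchanged; only the diagonal terms shrink to ρᵢσᵢ².
True-score variance = [3²·4²·0.65 + 2²·15.2²·0.81] + 233.472 = 842.17 + 233.472 = 1075.64.
Reliability = 1075.64 / 1301.63 = 0.826.

0.826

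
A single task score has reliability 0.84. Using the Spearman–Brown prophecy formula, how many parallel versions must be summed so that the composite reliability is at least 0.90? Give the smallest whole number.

k ≥ ρ*(1−ρ₁)/(ρ₁(1−ρ*)) = 0.90·0.16 / (0.84·0.10) = 1.714.
Smallest integer k = 2.

2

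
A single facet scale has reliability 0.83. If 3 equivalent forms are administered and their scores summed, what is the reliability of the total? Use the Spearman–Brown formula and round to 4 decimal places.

0.9361

ρ_k = kρ / (1 + (k−1)ρ) = 3·0.83 / (1 + 2·0.83) = 2.490 / 2.660 = 0.9361.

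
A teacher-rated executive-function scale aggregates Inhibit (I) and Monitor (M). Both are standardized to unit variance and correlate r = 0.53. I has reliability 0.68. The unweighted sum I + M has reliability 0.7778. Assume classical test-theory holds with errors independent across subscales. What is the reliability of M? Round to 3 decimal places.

Var(I+M) = 2 + 2·0.53 = 3.060.
True-score variance = ρ_I + ρ_M + 2·0.53, so 0.7778 = (0.68 + ρ_M + 1.06) / 3.060.
ρ_M = 0.7778·3.060 − 0.68 − 1.06 = 0.640.

0.640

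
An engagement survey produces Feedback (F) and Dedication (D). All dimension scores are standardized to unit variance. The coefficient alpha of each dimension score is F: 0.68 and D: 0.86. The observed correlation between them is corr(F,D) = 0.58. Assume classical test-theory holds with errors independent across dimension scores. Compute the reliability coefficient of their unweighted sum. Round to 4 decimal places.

0.8544

Var(F+D) = 2 + 2·[0.58] = 2 + 1.16 = 3.16.
With uncorrelated errors the cross-covariances are all true-score covariance, so they carry over unchanged; only the diagonal terms shrink to ρᵢσᵢ².
True-score variance = [0.68 + 0.86] + 1.16 = 1.54 + 1.16 = 2.7.
Reliability = 2.7 / 3.16 = 0.8544.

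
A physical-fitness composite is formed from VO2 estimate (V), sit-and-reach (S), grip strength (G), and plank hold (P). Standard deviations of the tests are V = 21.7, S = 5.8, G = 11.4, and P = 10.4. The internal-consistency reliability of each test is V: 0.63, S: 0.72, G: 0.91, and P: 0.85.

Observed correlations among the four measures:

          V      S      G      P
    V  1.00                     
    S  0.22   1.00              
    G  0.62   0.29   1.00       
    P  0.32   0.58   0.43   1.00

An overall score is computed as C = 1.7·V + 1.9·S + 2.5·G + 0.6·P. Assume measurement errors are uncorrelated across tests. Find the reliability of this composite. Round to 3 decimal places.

Var(C) = 1.7²·21.7² + 1.9²·5.8² + 2.5²·11.4² + 0.6²·10.4² + 2·[3.23·21.7·5.8·0.22 + 4.25·21.7·11.4·0.62 + 1.02·21.7·10.4·0.32 + 4.75·5.8·11.4·0.29 + 1.14·5.8·10.4·0.58 + 1.5·11.4·10.4·0.43] = 2333.5 + 2044.76 = 4378.26.
With uncorrelated errors the cross-covariances are all true-score covariance, so they carry over unchanged; only the diagonal terms shrink to ρᵢσᵢ².
True-score variance = [1.7²·21.7²·0.63 + 1.9²·5.8²·0.72 + 2.5²·11.4²·0.91 + 0.6²·10.4²·0.85] + 2044.76 = 1717.03 + 2044.76 = 3761.79.
Reliability = 3761.79 / 4378.26 = 0.859.

0.859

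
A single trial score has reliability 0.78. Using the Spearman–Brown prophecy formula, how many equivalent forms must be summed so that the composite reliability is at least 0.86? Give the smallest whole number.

k ≥ ρ*(1−ρ₁)/(ρ₁(1−ρ*)) = 0.86·0.22 / (0.78·0.14) = 1.733.
Smallest integer k = 2.

2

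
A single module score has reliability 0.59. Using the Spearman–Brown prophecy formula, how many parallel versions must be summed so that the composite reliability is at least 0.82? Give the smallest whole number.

4

k ≥ ρ*(1−ρ₁)/(ρ₁(1−ρ*)) = 0.82·0.41 / (0.59·0.18) = 3.166.
Smallest integer k = 4.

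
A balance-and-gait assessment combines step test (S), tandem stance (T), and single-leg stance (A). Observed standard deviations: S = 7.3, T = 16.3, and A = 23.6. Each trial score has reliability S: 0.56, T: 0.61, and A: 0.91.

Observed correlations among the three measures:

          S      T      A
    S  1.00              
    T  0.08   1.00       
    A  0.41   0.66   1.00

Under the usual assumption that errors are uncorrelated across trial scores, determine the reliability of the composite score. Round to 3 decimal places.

Var(S+T+A) = 7.3² + 16.3² + 23.6² + 2·[7.3·16.3·0.08 + 7.3·23.6·0.41 + 16.3·23.6·0.66] = 875.94 + 668.086 = 1544.03.
With uncorrelated errors the cross-covariances are all true-score covariance, so they carry over unchanged; only the diagonal terms shrink to ρᵢσᵢ².
True-score variance = [7.3²·0.56 + 16.3²·0.61 + 23.6²·0.91] + 668.086 = 698.747 + 668.086 = 1366.83.
Reliability = 1366.83 / 1544.03 = 0.885.

0.885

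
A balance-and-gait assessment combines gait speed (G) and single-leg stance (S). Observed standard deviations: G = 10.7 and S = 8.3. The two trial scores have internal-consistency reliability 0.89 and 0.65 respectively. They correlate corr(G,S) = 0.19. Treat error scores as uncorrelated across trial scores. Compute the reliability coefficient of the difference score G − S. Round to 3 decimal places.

0.755

Var(G−S) = 10.7² + 8.3² − 2·10.7·8.3·0.19 = 183.38 − 33.7478 = 149.632.
Because errors are independent across components, Cov(Tᵢ,Tⱼ) = Cov(Xᵢ,Xⱼ); the off-diagonal part of the true-score variance is the same as above.
True-score variance = [10.7²·0.89 + 8.3²·0.65] − 33.7478 = 146.675 − 33.7478 = 112.927.
Reliability = 112.927 / 149.632 = 0.755.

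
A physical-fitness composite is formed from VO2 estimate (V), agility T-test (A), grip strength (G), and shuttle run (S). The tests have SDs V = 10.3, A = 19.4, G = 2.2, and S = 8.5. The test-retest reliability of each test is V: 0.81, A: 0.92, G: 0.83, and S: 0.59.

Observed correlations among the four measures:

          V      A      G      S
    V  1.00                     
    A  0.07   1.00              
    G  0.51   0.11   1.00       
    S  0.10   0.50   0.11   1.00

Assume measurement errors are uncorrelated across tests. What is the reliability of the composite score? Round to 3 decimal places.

0.900

Var(V+A+G+S) = 10.3² + 19.4² + 2.2² + 8.5² + 2·[10.3·19.4·0.07 + 10.3·2.2·0.51 + 10.3·8.5·0.10 + 19.4·2.2·0.11 + 19.4·8.5·0.50 + 2.2·8.5·0.11] = 559.54 + 247.002 = 806.542.
Because errors are independent across components, Cov(Tᵢ,Tⱼ) = Cov(Xᵢ,Xⱼ); the off-diagonal part of the true-score variance is the same as above.
True-score variance = [10.3²·0.81 + 19.4²·0.92 + 2.2²·0.83 + 8.5²·0.59] + 247.002 = 478.829 + 247.002 = 725.83.
Reliability = 725.83 / 806.542 = 0.900.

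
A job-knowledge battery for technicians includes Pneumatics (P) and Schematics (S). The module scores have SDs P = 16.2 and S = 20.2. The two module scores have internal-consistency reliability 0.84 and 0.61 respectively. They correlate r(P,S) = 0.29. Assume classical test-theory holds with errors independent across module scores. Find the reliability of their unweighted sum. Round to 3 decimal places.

Var(P+S) = 16.2² + 20.2² + 2·[16.2·20.2·0.29] = 670.48 + 189.799 = 860.279.
Under uncorrelated errors the observed covariances equal the true-score covariances, so only the own-variance terms attenuate.
True-score variance = [16.2²·0.84 + 20.2²·0.61] + 189.799 = 469.354 + 189.799 = 659.153.
Reliability = 659.153 / 860.279 = 0.766.

0.766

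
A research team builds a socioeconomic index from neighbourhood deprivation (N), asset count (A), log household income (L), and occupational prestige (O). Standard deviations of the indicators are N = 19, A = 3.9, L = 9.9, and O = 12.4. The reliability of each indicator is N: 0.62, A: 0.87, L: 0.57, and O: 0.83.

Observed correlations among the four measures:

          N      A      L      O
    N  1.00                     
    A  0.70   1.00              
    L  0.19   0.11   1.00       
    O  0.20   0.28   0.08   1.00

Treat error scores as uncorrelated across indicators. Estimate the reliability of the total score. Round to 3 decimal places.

Var(N+A+L+O) = 19² + 3.9² + 9.9² + 12.4² + 2·[19·3.9·0.70 + 19·9.9·0.19 + 19·12.4·0.20 + 3.9·9.9·0.11 + 3.9·12.4·0.28 + 9.9·12.4·0.08] = 627.98 + 324.675 = 952.655.
Because errors are independent across components, Cov(Tᵢ,Tⱼ) = Cov(Xᵢ,Xⱼ); the off-diagonal part of the true-score variance is the same as above.
True-score variance = [19²·0.62 + 3.9²·0.87 + 9.9²·0.57 + 12.4²·0.83] + 324.675 = 420.539 + 324.675 = 745.215.
Reliability = 745.215 / 952.655 = 0.782.

0.782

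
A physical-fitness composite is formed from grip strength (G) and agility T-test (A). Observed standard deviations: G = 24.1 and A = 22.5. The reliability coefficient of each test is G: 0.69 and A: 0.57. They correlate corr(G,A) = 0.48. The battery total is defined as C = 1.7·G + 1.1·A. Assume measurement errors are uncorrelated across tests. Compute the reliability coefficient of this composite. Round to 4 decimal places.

Var(C) = 1.7²·24.1² + 1.1²·22.5² + 2·[1.87·24.1·22.5·0.48] = 2291.1 + 973.447 = 3264.55.
With uncorrelated errors the cross-covariances are all true-score covariance, so they carry over unchanged; only the diagonal terms shrink to ρᵢσᵢ².
True-score variance = [1.7²·24.1²·0.69 + 1.1²·22.5²·0.57] + 973.447 = 1507.35 + 973.447 = 2480.8.
Reliability = 2480.8 / 3264.55 = 0.7599.

0.7599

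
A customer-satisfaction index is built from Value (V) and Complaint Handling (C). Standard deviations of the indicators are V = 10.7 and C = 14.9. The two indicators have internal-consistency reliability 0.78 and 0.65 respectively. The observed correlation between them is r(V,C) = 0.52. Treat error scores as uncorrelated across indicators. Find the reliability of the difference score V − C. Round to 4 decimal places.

0.3972

Var(V−C) = 10.7² + 14.9² − 2·10.7·14.9·0.52 = 336.5 − 165.807 = 170.693.
Because errors are independent across components, Cov(Tᵢ,Tⱼ) = Cov(Xᵢ,Xⱼ); the off-diagonal part of the true-score variance is the same as above.
True-score variance = [10.7²·0.78 + 14.9²·0.65] − 165.807 = 233.609 − 165.807 = 67.8015.
Reliability = 67.8015 / 170.693 = 0.3972.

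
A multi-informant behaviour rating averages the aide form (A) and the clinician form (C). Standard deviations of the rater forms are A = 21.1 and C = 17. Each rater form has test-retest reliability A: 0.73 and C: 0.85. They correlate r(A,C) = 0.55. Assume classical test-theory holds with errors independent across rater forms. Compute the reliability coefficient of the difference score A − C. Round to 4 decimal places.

Var(A−C) = 21.1² + 17² − 2·21.1·17·0.55 = 734.21 − 394.57 = 339.64.
Under uncorrelated errors the observed covariances equal the true-score covariances, so only the own-variance terms attenuate.
True-score variance = [21.1²·0.73 + 17²·0.85] − 394.57 = 570.653 − 394.57 = 176.083.
Reliability = 176.083 / 339.64 = 0.5184.

0.5184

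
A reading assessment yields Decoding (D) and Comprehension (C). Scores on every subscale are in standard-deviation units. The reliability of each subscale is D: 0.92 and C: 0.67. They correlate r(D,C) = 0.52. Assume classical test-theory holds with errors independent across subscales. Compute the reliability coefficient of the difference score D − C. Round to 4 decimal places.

Var(D−C) = 1 + 1 − 2·0.52 = 2 − 1.04 = 0.96.
With uncorrelated errors the cross-covariances are all true-score covariance, so they carry over unchanged; only the diagonal terms shrink to ρᵢσᵢ².
True-score variance = [0.92 + 0.67] − 1.04 = 1.59 − 1.04 = 0.55.
Reliability = 0.55 / 0.96 = 0.5729.

0.5729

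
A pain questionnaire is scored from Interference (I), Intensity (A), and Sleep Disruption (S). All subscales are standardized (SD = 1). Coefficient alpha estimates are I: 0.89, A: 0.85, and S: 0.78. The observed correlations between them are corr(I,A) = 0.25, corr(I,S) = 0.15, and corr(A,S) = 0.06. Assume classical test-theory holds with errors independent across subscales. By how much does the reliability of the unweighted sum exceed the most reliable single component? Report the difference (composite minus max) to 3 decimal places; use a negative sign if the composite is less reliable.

Var(sum) = 3 + 0.92 = 3.92; true-score variance = 2.52 + 0.92 = 3.44; composite reliability = 0.8776.
Max component reliability = 0.8900.
Difference = 0.8776 − 0.8900 = -0.012.

-0.012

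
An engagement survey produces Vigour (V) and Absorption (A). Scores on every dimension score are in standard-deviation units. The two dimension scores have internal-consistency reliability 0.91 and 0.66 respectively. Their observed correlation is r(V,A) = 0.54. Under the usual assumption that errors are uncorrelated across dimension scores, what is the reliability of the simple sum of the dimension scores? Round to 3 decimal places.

Var(V+A) = 2 + 2·[0.54] = 2 + 1.08 = 3.08.
Under uncorrelated errors the observed covariances equal the true-score covariances, so only the own-variance terms attenuate.
True-score variance = [0.91 + 0.66] + 1.08 = 1.57 + 1.08 = 2.65.
Reliability = 2.65 / 3.08 = 0.860.

0.860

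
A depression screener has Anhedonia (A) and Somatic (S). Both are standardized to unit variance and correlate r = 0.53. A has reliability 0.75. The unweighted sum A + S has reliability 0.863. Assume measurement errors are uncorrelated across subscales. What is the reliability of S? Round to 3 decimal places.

0.831

Var(A+S) = 2 + 2·0.53 = 3.060.
True-score variance = ρ_A + ρ_S + 2·0.53, so 0.863 = (0.75 + ρ_S + 1.06) / 3.060.
ρ_S = 0.863·3.060 − 0.75 − 1.06 = 0.831.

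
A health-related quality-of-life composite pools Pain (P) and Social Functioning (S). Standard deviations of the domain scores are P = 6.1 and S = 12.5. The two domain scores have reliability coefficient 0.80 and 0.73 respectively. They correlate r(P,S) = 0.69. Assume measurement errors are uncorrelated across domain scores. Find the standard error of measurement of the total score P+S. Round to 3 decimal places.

7.045

Var(total) = 193.46 + 105.225 = 298.685.
True-score variance = 143.831 + 105.225 = 249.055, so reliability = 0.8338.
Error variance = 298.685 − 249.055 = 49.6295; SEM = √49.6295 = 7.045.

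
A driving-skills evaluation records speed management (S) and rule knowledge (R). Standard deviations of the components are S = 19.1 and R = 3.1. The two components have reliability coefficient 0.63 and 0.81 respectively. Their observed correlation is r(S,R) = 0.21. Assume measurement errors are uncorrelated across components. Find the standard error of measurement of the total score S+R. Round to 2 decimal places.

Var(total) = 374.42 + 24.8682 = 399.288.
True-score variance = 237.614 + 24.8682 = 262.483, so reliability = 0.6574.
Error variance = 399.288 − 262.483 = 136.806; SEM = √136.806 = 11.70.

11.70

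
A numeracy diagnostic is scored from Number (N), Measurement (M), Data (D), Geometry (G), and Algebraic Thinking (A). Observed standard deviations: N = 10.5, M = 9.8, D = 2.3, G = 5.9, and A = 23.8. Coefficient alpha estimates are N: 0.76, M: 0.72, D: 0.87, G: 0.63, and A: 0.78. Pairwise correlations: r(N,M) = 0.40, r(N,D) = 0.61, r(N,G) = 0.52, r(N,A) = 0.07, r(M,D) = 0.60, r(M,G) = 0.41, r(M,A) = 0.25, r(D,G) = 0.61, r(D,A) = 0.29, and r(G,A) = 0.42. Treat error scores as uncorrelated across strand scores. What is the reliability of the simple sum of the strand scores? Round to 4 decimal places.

0.8613

Var(N+M+D+G+A) = 10.5² + 9.8² + 2.3² + 5.9² + 23.8² + 2·[10.5·9.8·0.40 + 10.5·2.3·0.61 + 10.5·5.9·0.52 + 10.5·23.8·0.07 + 9.8·2.3·0.60 + 9.8·5.9·0.41 + 9.8·23.8·0.25 + 2.3·5.9·0.61 + 2.3·23.8·0.29 + 5.9·23.8·0.42] = 812.83 + 568.535 = 1381.36.
With uncorrelated errors the cross-covariances are all true-score covariance, so they carry over unchanged; only the diagonal terms shrink to ρᵢσᵢ².
True-score variance = [10.5²·0.76 + 9.8²·0.72 + 2.3²·0.87 + 5.9²·0.63 + 23.8²·0.78] + 568.535 = 621.295 + 568.535 = 1189.83.
Reliability = 1189.83 / 1381.36 = 0.8613.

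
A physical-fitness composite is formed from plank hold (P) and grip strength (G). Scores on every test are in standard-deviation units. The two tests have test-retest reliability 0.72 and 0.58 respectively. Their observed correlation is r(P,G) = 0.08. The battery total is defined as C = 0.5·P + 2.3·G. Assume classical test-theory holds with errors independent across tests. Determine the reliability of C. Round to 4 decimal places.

0.5996

Var(C) = 0.5² + 2.3² + 2·[1.15·0.08] = 5.54 + 0.184 = 5.724.
Because errors are independent across components, Cov(Tᵢ,Tⱼ) = Cov(Xᵢ,Xⱼ); the off-diagonal part of the true-score variance is the same as above.
True-score variance = [0.5²·0.72 + 2.3²·0.58] + 0.184 = 3.2482 + 0.184 = 3.4322.
Reliability = 3.4322 / 5.724 = 0.5996.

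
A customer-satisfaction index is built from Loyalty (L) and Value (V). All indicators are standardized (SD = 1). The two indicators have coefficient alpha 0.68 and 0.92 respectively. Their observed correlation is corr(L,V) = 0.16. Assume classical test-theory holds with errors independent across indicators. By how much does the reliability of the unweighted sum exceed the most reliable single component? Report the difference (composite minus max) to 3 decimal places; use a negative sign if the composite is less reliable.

Var(sum) = 2 + 0.32 = 2.32; true-score variance = 1.6 + 0.32 = 1.92; composite reliability = 0.8276.
Max component reliability = 0.9200.
Difference = 0.8276 − 0.9200 = -0.092.

-0.092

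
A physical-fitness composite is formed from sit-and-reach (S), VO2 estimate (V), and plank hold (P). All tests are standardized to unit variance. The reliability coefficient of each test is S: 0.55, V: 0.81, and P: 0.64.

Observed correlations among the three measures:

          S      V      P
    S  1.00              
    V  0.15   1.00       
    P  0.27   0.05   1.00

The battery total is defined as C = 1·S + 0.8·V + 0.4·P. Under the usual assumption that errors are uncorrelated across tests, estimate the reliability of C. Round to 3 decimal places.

Var(C) = 1 + 0.8² + 0.4² + 2·[0.8·0.15 + 0.4·0.27 + 0.32·0.05] = 1.8 + 0.488 = 2.288.
Under uncorrelated errors the observed covariances equal the true-score covariances, so only the own-variance terms attenuate.
True-score variance = [0.55 + 0.8²·0.81 + 0.4²·0.64] + 0.488 = 1.1708 + 0.488 = 1.6588.
Reliability = 1.6588 / 2.288 = 0.725.

0.725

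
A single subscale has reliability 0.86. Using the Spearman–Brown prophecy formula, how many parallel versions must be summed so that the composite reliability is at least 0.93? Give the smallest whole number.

3

k ≥ ρ*(1−ρ₁)/(ρ₁(1−ρ*)) = 0.93·0.14 / (0.86·0.07) = 2.163.
Smallest integer k = 3.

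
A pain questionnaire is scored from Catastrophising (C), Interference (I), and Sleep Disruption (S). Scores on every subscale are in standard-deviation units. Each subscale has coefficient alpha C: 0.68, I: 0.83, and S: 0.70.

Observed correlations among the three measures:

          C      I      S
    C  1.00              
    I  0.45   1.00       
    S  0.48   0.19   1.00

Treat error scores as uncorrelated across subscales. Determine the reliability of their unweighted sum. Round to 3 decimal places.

0.849

Var(C+I+S) = 3 + 2·[0.45 + 0.48 + 0.19] = 3 + 2.24 = 5.24.
With uncorrelated errors the cross-covariances are all true-score covariance, so they carry over unchanged; only the diagonal terms shrink to ρᵢσᵢ².
True-score variance = [0.68 + 0.83 + 0.70] + 2.24 = 2.21 + 2.24 = 4.45.
Reliability = 4.45 / 5.24 = 0.849.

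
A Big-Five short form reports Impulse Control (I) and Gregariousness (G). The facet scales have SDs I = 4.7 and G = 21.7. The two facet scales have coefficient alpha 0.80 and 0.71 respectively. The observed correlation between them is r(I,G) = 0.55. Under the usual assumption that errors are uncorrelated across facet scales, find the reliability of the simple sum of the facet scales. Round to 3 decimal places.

0.767

Var(I+G) = 4.7² + 21.7² + 2·[4.7·21.7·0.55] = 492.98 + 112.189 = 605.169.
Because errors are independent across components, Cov(Tᵢ,Tⱼ) = Cov(Xᵢ,Xⱼ); the off-diagonal part of the true-score variance is the same as above.
True-score variance = [4.7²·0.80 + 21.7²·0.71] + 112.189 = 352.004 + 112.189 = 464.193.
Reliability = 464.193 / 605.169 = 0.767.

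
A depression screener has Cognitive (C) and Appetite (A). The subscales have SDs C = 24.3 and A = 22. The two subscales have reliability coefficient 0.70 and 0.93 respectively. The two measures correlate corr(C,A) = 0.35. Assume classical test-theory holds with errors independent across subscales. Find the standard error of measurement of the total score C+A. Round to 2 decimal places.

Var(total) = 1074.49 + 374.22 = 1448.71.
True-score variance = 863.463 + 374.22 = 1237.68, so reliability = 0.8543.
Error variance = 1448.71 − 1237.68 = 211.027; SEM = √211.027 = 14.53.

14.53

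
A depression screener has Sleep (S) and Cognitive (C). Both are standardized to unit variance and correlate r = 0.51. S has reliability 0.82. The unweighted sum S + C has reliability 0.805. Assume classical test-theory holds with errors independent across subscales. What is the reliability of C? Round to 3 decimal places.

0.591

Var(S+C) = 2 + 2·0.51 = 3.020.
True-score variance = ρ_S + ρ_C + 2·0.51, so 0.805 = (0.82 + ρ_C + 1.02) / 3.020.
ρ_C = 0.805·3.020 − 0.82 − 1.02 = 0.591.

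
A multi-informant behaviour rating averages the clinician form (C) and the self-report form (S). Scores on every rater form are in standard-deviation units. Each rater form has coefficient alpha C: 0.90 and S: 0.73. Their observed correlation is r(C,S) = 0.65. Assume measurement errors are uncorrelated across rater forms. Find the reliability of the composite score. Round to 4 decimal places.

Var(C+S) = 2 + 2·[0.65] = 2 + 1.3 = 3.3.
Under uncorrelated errors the observed covariances equal the true-score covariances, so only the own-variance terms attenuate.
True-score variance = [0.90 + 0.73] + 1.3 = 1.63 + 1.3 = 2.93.
Reliability = 2.93 / 3.3 = 0.8879.

0.8879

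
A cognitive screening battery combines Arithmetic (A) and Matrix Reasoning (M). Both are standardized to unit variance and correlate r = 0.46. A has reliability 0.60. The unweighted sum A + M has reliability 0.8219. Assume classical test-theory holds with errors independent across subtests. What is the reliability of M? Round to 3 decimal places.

Var(A+M) = 2 + 2·0.46 = 2.920.
True-score variance = ρ_A + ρ_M + 2·0.46, so 0.8219 = (0.60 + ρ_M + 0.92) / 2.920.
ρ_M = 0.8219·2.920 − 0.60 − 0.92 = 0.880.

0.880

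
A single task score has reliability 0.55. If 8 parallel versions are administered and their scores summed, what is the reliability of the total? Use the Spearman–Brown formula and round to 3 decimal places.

0.907

ρ_k = kρ / (1 + (k−1)ρ) = 8·0.55 / (1 + 7·0.55) = 4.400 / 4.850 = 0.907.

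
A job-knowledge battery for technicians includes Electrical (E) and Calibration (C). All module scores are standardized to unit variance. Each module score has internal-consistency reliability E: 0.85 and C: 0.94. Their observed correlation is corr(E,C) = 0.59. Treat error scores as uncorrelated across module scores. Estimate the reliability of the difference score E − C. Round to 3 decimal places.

Var(E−C) = 1 + 1 − 2·0.59 = 2 − 1.18 = 0.82.
With uncorrelated errors the cross-covariances are all true-score covariance, so they carry over unchanged; only the diagonal terms shrink to ρᵢσᵢ².
True-score variance = [0.85 + 0.94] − 1.18 = 1.79 − 1.18 = 0.61.
Reliability = 0.61 / 0.82 = 0.744.

0.744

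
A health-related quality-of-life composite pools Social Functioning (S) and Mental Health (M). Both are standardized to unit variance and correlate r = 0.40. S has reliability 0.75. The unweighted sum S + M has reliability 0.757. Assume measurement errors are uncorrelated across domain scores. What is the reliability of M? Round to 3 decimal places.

Var(S+M) = 2 + 2·0.40 = 2.800.
True-score variance = ρ_S + ρ_M + 2·0.40, so 0.757 = (0.75 + ρ_M + 0.80) / 2.800.
ρ_M = 0.757·2.800 − 0.75 − 0.80 = 0.570.

0.570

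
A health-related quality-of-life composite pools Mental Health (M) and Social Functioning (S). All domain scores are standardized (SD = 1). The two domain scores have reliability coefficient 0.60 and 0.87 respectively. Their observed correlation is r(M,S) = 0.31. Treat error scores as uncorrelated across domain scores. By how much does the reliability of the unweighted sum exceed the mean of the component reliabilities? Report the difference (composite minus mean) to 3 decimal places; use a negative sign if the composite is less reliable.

Var(sum) = 2 + 0.62 = 2.62; true-score variance = 1.47 + 0.62 = 2.09; composite reliability = 0.7977.
Mean component reliability = 0.7350.
Difference = 0.7977 − 0.7350 = 0.063.

0.063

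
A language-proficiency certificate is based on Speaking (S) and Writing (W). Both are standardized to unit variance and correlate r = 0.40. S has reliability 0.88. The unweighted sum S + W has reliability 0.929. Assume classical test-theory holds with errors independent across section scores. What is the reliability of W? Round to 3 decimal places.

Var(S+W) = 2 + 2·0.40 = 2.800.
True-score variance = ρ_S + ρ_W + 2·0.40, so 0.929 = (0.88 + ρ_W + 0.80) / 2.800.
ρ_W = 0.929·2.800 − 0.88 − 0.80 = 0.921.

0.921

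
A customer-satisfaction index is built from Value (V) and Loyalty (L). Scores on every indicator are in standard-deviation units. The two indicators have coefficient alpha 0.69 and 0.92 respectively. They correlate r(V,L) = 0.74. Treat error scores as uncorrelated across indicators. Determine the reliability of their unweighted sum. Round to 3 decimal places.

Var(V+L) = 2 + 2·[0.74] = 2 + 1.48 = 3.48.
Because errors are independent across components, Cov(Tᵢ,Tⱼ) = Cov(Xᵢ,Xⱼ); the off-diagonal part of the true-score variance is the same as above.
True-score variance = [0.69 + 0.92] + 1.48 = 1.61 + 1.48 = 3.09.
Reliability = 3.09 / 3.48 = 0.888.

0.888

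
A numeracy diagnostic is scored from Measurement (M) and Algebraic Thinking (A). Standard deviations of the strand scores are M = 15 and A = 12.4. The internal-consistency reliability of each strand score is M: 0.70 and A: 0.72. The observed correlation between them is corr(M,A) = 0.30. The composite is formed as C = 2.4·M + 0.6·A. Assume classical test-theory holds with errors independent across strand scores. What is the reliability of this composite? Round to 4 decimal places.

Var(C) = 2.4²·15² + 0.6²·12.4² + 2·[1.44·15·12.4·0.30] = 1351.35 + 160.704 = 1512.06.
Under uncorrelated errors the observed covariances equal the true-score covariances, so only the own-variance terms attenuate.
True-score variance = [2.4²·15²·0.70 + 0.6²·12.4²·0.72] + 160.704 = 947.055 + 160.704 = 1107.76.
Reliability = 1107.76 / 1512.06 = 0.7326.

0.7326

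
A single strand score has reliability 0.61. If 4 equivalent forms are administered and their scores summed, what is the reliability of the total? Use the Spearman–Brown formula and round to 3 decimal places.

ρ_k = kρ / (1 + (k−1)ρ) = 4·0.61 / (1 + 3·0.61) = 2.440 / 2.830 = 0.862.

0.862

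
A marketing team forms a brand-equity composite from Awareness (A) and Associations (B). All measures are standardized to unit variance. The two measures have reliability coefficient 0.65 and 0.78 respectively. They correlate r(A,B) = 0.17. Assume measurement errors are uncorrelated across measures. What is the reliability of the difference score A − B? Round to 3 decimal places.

0.657

Var(A−B) = 1 + 1 − 2·0.17 = 2 − 0.34 = 1.66.
Under uncorrelated errors the observed covariances equal the true-score covariances, so only the own-variance terms attenuate.
True-score variance = [0.65 + 0.78] − 0.34 = 1.43 − 0.34 = 1.09.
Reliability = 1.09 / 1.66 = 0.657.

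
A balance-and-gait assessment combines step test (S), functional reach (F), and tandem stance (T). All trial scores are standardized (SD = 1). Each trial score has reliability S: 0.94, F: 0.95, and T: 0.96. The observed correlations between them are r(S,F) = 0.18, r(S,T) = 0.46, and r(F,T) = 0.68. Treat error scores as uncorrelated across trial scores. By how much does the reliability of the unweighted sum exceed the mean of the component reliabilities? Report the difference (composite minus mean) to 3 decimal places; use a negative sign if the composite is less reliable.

0.023

Var(sum) = 3 + 2.64 = 5.64; true-score variance = 2.85 + 2.64 = 5.49; composite reliability = 0.9734.
Mean component reliability = 0.9500.
Difference = 0.9734 − 0.9500 = 0.023.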